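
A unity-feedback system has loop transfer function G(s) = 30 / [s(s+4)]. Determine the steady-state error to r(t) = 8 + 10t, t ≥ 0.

One free integrator in G(s): this is a type 1 system. Treating each term separately:
  • 8: tracked with zero error.
  • 10t: e_ss = 10/K_v with K_v=7.5 → 4/3.
Total e_ss = 4/3.

4/3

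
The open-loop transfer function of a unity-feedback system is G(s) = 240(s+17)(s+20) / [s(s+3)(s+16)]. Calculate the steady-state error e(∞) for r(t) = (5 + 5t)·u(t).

G(s) has one factor of s in the denominator, so the system is type 1. Treating each term separately:
  • 5: tracked with zero error.
  • 5t: e_ss = 5/K_v with K_v=1700 → 1/340.
Total e_ss = 1/340.

1/340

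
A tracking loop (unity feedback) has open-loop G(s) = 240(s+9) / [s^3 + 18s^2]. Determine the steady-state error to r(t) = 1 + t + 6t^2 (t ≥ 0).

The denominator has no term below 18s^2 — 2 poles at s=0, type 2. Taking each input component in turn:
  • 1: tracked with zero error.
  • t: tracked with zero error.
  • 6t^2: e_ss = 12/K_a with K_a=120 → 0.1.
Total e_ss = 0.1.

0.1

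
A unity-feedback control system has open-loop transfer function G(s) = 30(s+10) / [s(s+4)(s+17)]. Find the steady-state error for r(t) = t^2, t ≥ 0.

infinity

G(s) has one factor of s in the denominator, so the system is type 1.
K_a = lim_{s→0} s^2·G(s) = 0; the steady-state error to this parabolic input grows without bound.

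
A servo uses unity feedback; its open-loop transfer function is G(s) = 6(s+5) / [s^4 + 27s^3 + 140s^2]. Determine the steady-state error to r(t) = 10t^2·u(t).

280/3

Factoring s^2 from the denominator leaves a polynomial with constant term 140, so the system is type 2.
K_a = lim_{s→0} s^2·G(s) = 6·5 / 140 = 3/14.
r(t) = 10t^2 gives R(s) = 20/s^3.
e_ss = 20/K_a = 20/(3/14) = 280/3.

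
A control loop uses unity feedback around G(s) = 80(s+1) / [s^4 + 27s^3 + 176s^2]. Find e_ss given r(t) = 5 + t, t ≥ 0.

0

Lowest-order denominator term is 176s^2, so the open loop has 2 poles at the origin → type 2 system. By superposition:
  • 5: tracked with zero error.
  • t: tracked with zero error.
Total e_ss = 0.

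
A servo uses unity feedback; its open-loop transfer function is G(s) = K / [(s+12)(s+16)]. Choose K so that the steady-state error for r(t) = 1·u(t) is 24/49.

The open loop has no poles at the origin → type 0 system.
K_p = lim_{s→0} G(s) = K / (12·16) = (1/192)·K.
e_ss = 1/(1 + K_p) = 24/49 ⇒ 1 + (1/192)·K = 49/24 ⇒ K = 200.

200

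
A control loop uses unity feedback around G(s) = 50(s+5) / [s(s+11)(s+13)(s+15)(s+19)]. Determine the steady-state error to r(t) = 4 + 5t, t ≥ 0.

815.1

The open loop has one pole at the origin → type 1 system. Treating each term separately:
  • 4: tracked with zero error.
  • 5t: e_ss = 5/K_v with K_v=50/8151 → 815.1.
Total e_ss = 815.1.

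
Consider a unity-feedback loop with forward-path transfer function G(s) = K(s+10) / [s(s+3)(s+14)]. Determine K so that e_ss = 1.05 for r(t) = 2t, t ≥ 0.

8

G(s) has one factor of s in the denominator, so the system is type 1.
K_v = lim_{s→0} s·G(s) = K·10 / (3·14) = (5/21)·K.
e_ss = 2/K_v = 1.05 ⇒ K_v = 40/21 ⇒ K = (40/21)/(5/21) = 8.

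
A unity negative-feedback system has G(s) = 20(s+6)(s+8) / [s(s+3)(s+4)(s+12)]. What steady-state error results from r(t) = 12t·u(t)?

1.8

The open loop has one pole at the origin → type 1 system.
K_v = lim_{s→0} s·G(s) = 20·6·8 / (3·4·12) = 20/3.
e_ss = 12/K_v = 12/(20/3) = 1.8.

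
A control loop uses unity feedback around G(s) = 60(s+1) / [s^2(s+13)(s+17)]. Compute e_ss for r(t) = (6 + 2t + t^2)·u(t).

The open loop has two poles at the origin → type 2 system. Taking each input component in turn:
  • 6: tracked with zero error.
  • 2t: tracked with zero error.
  • t^2: e_ss = 2/K_a with K_a=60/221 → 221/30.
Total e_ss = 221/30.

221/30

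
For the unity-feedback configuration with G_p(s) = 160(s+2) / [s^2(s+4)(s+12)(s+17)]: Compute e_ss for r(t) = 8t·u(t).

System type = 2 (two poles at s=0).
A type-2 system has K_v = ∞, so it tracks a ramp input with zero steady-state error.

0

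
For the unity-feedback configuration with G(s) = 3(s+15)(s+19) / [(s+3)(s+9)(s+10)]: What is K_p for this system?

G(s) has no factors of s in the denominator, so the system is type 0.
K_p = lim_{s→0} G(s) = 3·15·19 / (3·9·10) = 19/6.

19/6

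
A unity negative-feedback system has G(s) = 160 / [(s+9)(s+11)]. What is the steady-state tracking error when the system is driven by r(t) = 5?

495/259

The open loop has no poles at the origin → type 0 system.
K_p = lim_{s→0} G(s) = 160 / (9·11) = 160/99.
e_ss = 5/(1 + K_p) = 5/(259/99) = 495/259.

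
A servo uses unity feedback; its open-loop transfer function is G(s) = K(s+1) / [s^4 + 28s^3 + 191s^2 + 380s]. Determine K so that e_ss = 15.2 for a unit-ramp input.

The denominator has no term below 380s — 1 pole at s=0, type 1.
K_v = lim_{s→0} s·G(s) = K·1 / 380 = (1/380)·K.
e_ss = 1/K_v = 15.2 ⇒ K_v = 5/76 ⇒ K = (5/76)/(1/380) = 25.

25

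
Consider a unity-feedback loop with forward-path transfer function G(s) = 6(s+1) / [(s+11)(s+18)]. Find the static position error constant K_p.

No free integrators in G(s): this is a type 0 system.
K_p = lim_{s→0} G(s) = 6·1 / (11·18) = 1/33.

1/33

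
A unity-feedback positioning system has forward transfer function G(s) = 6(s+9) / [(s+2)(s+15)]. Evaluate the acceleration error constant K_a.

0

G(s) has no factors of s in the denominator, so the system is type 0.
K_a = lim_{s→0} s^2·G(s) = 0 (the extra factor of s kills the finite limit).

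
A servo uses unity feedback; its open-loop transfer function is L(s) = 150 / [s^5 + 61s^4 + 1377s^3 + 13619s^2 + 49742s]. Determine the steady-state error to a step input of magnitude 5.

Factoring s from the denominator leaves a polynomial with constant term 49742, so the system is type 1.
K_p = ∞ for a type-1 system; e_ss to a step is zero.

0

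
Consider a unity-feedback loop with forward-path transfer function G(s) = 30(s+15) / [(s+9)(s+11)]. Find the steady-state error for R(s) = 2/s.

No free integrators in G(s): this is a type 0 system.
K_p = lim_{s→0} G(s) = 30·15 / (9·11) = 50/11.
e_ss = 2/(1 + K_p) = 2/(61/11) = 22/61.

22/61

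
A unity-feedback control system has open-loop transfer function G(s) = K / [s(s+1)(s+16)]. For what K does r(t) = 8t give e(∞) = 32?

4

G(s) has one factor of s in the denominator, so the system is type 1.
K_v = lim_{s→0} s·G(s) = K / (1·16) = 0.0625·K.
e_ss = 8/K_v = 32 ⇒ K_v = 0.25 ⇒ K = 0.25/0.0625 = 4.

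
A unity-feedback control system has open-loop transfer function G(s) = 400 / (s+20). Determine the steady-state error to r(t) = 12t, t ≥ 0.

infinity

The open loop has no poles at the origin → type 0 system.
K_v = lim_{s→0} s·G(s) = 0; the steady-state error to this ramp input grows without bound.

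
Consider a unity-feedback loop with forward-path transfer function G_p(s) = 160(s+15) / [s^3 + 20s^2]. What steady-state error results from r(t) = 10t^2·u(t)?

The denominator has no term below 20s^2 — 2 poles at s=0, type 2.
K_a = lim_{s→0} s^2·G_p(s) = 160·15 / 20 = 120.
r(t) = 10t^2 gives R(s) = 20/s^3.
e_ss = 20/K_a = 20/120 = 1/6.

1/6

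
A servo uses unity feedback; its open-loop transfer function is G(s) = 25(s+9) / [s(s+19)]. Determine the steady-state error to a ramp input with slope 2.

System type = 1 (one pole at s=0).
K_v = lim_{s→0} s·G(s) = 25·9 / (19) = 225/19.
e_ss = 2/K_v = 2/(225/19) = 38/225.

38/225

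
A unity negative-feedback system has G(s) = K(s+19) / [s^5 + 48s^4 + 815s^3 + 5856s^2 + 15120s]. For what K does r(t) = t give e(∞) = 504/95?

150

Lowest-order denominator term is 15120s, so the open loop has 1 pole at the origin → type 1 system.
K_v = lim_{s→0} s·G(s) = K·19 / 15120 = (19/15120)·K.
e_ss = 1/K_v = 504/95 ⇒ K_v = 95/504 ⇒ K = (95/504)/(19/15120) = 150.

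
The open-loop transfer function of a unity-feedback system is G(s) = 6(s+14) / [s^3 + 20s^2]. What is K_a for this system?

Factoring s^2 from the denominator leaves a polynomial with constant term 20, so the system is type 2.
K_a = lim_{s→0} s^2·G(s) = 6·14 / 20 = 4.2.

4.2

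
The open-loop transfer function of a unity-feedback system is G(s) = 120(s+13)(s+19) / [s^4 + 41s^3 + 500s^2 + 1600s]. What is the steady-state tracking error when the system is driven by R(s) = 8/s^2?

320/741

The denominator has no term below 1600s — 1 pole at s=0, type 1.
K_v = lim_{s→0} s·G(s) = 120·13·19 / 1600 = 18.525.
e_ss = 8/K_v = 8/18.525 = 320/741.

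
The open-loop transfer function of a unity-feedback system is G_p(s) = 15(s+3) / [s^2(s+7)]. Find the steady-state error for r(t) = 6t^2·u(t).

28/15

Two free integrators in G_p(s): this is a type 2 system.
K_a = lim_{s→0} s^2·G_p(s) = 15·3 / (7) = 45/7.
r(t) = 6t^2 gives R(s) = 12/s^3.
e_ss = 12/K_a = 12/(45/7) = 28/15.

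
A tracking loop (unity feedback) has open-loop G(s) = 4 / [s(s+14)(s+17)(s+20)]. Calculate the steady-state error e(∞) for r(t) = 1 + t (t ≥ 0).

1190

One free integrator in G(s): this is a type 1 system. Treating each term separately:
  • 1: tracked with zero error.
  • t: e_ss = 1/K_v with K_v=1/1190 → 1190.
Total e_ss = 1190.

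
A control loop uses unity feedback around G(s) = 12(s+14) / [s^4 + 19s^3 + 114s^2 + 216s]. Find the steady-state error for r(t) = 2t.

18/7

Factoring s from the denominator leaves a polynomial with constant term 216, so the system is type 1.
K_v = lim_{s→0} s·G(s) = 12·14 / 216 = 7/9.
e_ss = 2/K_v = 2/(7/9) = 18/7.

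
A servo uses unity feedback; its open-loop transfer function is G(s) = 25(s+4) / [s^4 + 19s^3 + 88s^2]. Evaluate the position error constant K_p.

K_p = lim_{s→0} G(s); with 2 poles at the origin the limit diverges, so K_p = ∞.

infinity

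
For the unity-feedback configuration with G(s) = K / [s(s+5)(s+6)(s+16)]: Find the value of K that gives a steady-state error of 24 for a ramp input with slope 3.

60

System type = 1 (one pole at s=0).
K_v = lim_{s→0} s·G(s) = K / (5·6·16) = (1/480)·K.
e_ss = 3/K_v = 24 ⇒ K_v = 0.125 ⇒ K = 0.125/(1/480) = 60.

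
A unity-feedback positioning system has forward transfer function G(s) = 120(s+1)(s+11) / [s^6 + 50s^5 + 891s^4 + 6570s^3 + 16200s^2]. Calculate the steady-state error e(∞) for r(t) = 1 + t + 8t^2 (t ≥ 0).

2160/11

The denominator has no term below 16200s^2 — 2 poles at s=0, type 2. By superposition:
  • 1: tracked with zero error.
  • t: tracked with zero error.
  • 8t^2: e_ss = 16/K_a with K_a=11/135 → 2160/11.
Total e_ss = 2160/11.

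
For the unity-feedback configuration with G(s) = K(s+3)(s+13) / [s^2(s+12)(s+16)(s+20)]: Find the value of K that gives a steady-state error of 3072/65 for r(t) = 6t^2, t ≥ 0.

25

System type = 2 (two poles at s=0).
K_a = lim_{s→0} s^2·G(s) = K·3·13 / (12·16·20) = (13/1280)·K.
e_ss = 12/K_a = 3072/65 ⇒ K_a = 65/256 ⇒ K = (65/256)/(13/1280) = 25.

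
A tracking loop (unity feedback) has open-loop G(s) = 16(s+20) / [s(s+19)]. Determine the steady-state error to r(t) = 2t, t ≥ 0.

19/160

The open loop has one pole at the origin → type 1 system.
K_v = lim_{s→0} s·G(s) = 16·20 / (19) = 320/19.
e_ss = 2/K_v = 2/(320/19) = 19/160.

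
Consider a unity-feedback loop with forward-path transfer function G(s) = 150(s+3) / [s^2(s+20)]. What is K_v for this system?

K_v = lim_{s→0} s·G(s); with 2 poles at the origin the limit diverges, so K_v = ∞.

infinity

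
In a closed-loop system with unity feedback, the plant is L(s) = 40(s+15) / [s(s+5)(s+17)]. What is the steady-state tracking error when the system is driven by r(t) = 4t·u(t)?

System type = 1 (one pole at s=0).
K_v = lim_{s→0} s·L(s) = 40·15 / (5·17) = 120/17.
e_ss = 4/K_v = 4/(120/17) = 17/30.

17/30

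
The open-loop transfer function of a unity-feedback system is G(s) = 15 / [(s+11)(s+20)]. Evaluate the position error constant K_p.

System type = 0 (no poles at s=0).
K_p = lim_{s→0} G(s) = 15 / (11·20) = 3/44.

3/44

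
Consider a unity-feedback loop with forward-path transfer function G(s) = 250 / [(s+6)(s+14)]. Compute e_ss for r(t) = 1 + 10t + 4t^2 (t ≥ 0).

infinity

G(s) has no factors of s in the denominator, so the system is type 0. Taking each input component in turn:
  • 1: e_ss = 1/(1+K_p) with K_p=125/42 → 42/167.
  • 10t: a type-0 system cannot track it, e_ss → ∞.
  • 4t^2: a type-0 system cannot track it, e_ss → ∞.
The unbounded component dominates.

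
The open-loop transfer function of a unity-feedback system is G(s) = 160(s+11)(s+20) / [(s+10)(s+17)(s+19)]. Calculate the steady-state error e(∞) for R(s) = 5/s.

1615/3843

The open loop has no poles at the origin → type 0 system.
K_p = lim_{s→0} G(s) = 160·11·20 / (10·17·19) = 3520/323.
e_ss = 5/(1 + K_p) = 5/(3843/323) = 1615/3843.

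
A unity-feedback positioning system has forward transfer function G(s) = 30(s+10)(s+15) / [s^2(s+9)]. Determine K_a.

G(s) has two factors of s in the denominator, so the system is type 2.
K_a = lim_{s→0} s^2·G(s) = 30·10·15 / (9) = 500.

500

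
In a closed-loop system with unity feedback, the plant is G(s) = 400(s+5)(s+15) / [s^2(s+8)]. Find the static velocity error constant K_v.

infinity

K_v = lim_{s→0} s·G(s); with 2 poles at the origin the limit diverges, so K_v = ∞.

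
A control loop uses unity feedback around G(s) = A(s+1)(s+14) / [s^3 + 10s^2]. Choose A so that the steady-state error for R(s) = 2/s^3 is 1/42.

60

The denominator has no term below 10s^2 — 2 poles at s=0, type 2.
K_a = lim_{s→0} s^2·G(s) = A·1·14 / 10 = 1.4·A.
e_ss = 2/K_a = 1/42 ⇒ K_a = 84 ⇒ A = 84/1.4 = 60.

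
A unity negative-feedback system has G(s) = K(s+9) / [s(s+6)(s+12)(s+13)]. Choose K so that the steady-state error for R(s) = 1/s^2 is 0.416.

250

System type = 1 (one pole at s=0).
K_v = lim_{s→0} s·G(s) = K·9 / (6·12·13) = (1/104)·K.
e_ss = 1/K_v = 0.416 ⇒ K_v = 125/52 ⇒ K = (125/52)/(1/104) = 250.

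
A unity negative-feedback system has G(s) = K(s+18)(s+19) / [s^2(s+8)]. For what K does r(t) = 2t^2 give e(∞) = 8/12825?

The open loop has two poles at the origin → type 2 system.
K_a = lim_{s→0} s^2·G(s) = K·18·19 / (8) = 42.75·K.
e_ss = 4/K_a = 8/12825 ⇒ K_a = 6412.5 ⇒ K = 6412.5/42.75 = 150.

150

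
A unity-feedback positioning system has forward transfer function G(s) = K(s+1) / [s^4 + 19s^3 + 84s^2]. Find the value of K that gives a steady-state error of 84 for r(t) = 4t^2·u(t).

Factoring s^2 from the denominator leaves a polynomial with constant term 84, so the system is type 2.
K_a = lim_{s→0} s^2·G(s) = K·1 / 84 = (1/84)·K.
e_ss = 8/K_a = 84 ⇒ K_a = 2/21 ⇒ K = (2/21)/(1/84) = 8.

8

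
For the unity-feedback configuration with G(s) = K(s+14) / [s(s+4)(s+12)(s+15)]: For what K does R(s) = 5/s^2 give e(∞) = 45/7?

System type = 1 (one pole at s=0).
K_v = lim_{s→0} s·G(s) = K·14 / (4·12·15) = (7/360)·K.
e_ss = 5/K_v = 45/7 ⇒ K_v = 7/9 ⇒ K = (7/9)/(7/360) = 40.

40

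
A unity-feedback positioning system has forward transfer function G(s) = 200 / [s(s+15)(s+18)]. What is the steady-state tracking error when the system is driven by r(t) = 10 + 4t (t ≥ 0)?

5.4

G(s) has one factor of s in the denominator, so the system is type 1. Taking each input component in turn:
  • 10: tracked with zero error.
  • 4t: e_ss = 4/K_v with K_v=20/27 → 5.4.
Total e_ss = 5.4.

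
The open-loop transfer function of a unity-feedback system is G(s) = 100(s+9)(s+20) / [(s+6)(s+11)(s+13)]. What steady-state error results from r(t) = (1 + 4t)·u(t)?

The open loop has no poles at the origin → type 0 system. Treating each term separately:
  • 1: e_ss = 1/(1+K_p) with K_p=3000/143 → 143/3143.
  • 4t: a type-0 system cannot track it, e_ss → ∞.
The unbounded component dominates.

infinity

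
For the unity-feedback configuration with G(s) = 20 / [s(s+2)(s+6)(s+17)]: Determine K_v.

The open loop has one pole at the origin → type 1 system.
K_v = lim_{s→0} s·G(s) = 20 / (2·6·17) = 5/51.

5/51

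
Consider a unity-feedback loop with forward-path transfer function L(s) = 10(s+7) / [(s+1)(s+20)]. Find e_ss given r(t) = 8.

16/9

System type = 0 (no poles at s=0).
K_p = lim_{s→0} L(s) = 10·7 / (1·20) = 3.5.
e_ss = 8/(1 + K_p) = 8/4.5 = 16/9.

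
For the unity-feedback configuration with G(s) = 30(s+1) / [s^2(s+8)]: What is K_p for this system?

infinity

K_p = lim_{s→0} G(s); with 2 poles at the origin the limit diverges, so K_p = ∞.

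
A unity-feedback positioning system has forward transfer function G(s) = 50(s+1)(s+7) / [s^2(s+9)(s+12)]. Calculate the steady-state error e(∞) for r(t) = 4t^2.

System type = 2 (two poles at s=0).
K_a = lim_{s→0} s^2·G(s) = 50·1·7 / (9·12) = 175/54.
r(t) = 4t^2 gives R(s) = 8/s^3.
e_ss = 8/K_a = 8/(175/54) = 432/175.

432/175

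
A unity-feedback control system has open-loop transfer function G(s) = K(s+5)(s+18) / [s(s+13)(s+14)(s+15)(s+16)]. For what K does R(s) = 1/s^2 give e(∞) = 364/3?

4

One free integrator in G(s): this is a type 1 system.
K_v = lim_{s→0} s·G(s) = K·5·18 / (13·14·15·16) = (3/1456)·K.
e_ss = 1/K_v = 364/3 ⇒ K_v = 3/364 ⇒ K = (3/364)/(3/1456) = 4.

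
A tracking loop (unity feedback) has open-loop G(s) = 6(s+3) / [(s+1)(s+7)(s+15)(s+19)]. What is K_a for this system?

No free integrators in G(s): this is a type 0 system.
K_a = lim_{s→0} s^2·G(s) = 0 (the extra factor of s kills the finite limit).

0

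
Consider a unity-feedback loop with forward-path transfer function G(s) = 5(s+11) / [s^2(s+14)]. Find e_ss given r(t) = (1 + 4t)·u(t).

0

System type = 2 (two poles at s=0). Taking each input component in turn:
  • 1: tracked with zero error.
  • 4t: tracked with zero error.
Total e_ss = 0.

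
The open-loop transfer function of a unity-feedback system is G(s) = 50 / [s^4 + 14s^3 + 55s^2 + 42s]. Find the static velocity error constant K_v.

25/21

Factoring s from the denominator leaves a polynomial with constant term 42, so the system is type 1.
K_v = lim_{s→0} s·G(s) = 50 / 42 = 25/21.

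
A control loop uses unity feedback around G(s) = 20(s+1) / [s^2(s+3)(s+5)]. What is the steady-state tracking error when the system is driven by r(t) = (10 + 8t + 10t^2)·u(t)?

Two free integrators in G(s): this is a type 2 system. Taking each input component in turn:
  • 10: tracked with zero error.
  • 8t: tracked with zero error.
  • 10t^2: e_ss = 20/K_a with K_a=4/3 → 15.
Total e_ss = 15.

15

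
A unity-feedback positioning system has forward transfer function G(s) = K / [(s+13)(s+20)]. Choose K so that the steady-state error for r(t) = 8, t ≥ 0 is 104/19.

120

No free integrators in G(s): this is a type 0 system.
K_p = lim_{s→0} G(s) = K / (13·20) = (1/260)·K.
e_ss = 8/(1 + K_p) = 104/19 ⇒ 1 + (1/260)·K = 19/13 ⇒ K = 120.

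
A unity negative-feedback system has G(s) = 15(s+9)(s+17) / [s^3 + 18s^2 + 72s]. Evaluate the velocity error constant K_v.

Lowest-order denominator term is 72s, so the open loop has 1 pole at the origin → type 1 system.
K_v = lim_{s→0} s·G(s) = 15·9·17 / 72 = 31.875.

31.875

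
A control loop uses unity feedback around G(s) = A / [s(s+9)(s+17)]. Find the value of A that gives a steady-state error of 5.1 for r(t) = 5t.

150

System type = 1 (one pole at s=0).
K_v = lim_{s→0} s·G(s) = A / (9·17) = (1/153)·A.
e_ss = 5/K_v = 5.1 ⇒ K_v = 50/51 ⇒ A = (50/51)/(1/153) = 150.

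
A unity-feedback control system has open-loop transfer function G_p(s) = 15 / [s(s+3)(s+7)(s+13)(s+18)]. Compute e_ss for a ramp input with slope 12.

3931.2

System type = 1 (one pole at s=0).
K_v = lim_{s→0} s·G_p(s) = 15 / (3·7·13·18) = 5/1638.
e_ss = 12/K_v = 12/(5/1638) = 3931.2.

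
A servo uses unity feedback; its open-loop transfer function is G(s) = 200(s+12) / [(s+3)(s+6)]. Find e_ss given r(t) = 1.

3/403

The open loop has no poles at the origin → type 0 system.
K_p = lim_{s→0} G(s) = 200·12 / (3·6) = 400/3.
e_ss = 1/(1 + K_p) = 1/(403/3) = 3/403.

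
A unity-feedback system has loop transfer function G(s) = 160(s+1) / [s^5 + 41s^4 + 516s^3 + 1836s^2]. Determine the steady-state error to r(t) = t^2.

The denominator has no term below 1836s^2 — 2 poles at s=0, type 2.
K_a = lim_{s→0} s^2·G(s) = 160·1 / 1836 = 40/459.
r(t) = t^2 gives R(s) = 2/s^3.
e_ss = 2/K_a = 2/(40/459) = 22.95.

22.95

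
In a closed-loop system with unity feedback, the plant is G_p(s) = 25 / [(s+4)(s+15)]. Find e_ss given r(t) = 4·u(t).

System type = 0 (no poles at s=0).
K_p = lim_{s→0} G_p(s) = 25 / (4·15) = 5/12.
e_ss = 4/(1 + K_p) = 4/(17/12) = 48/17.

48/17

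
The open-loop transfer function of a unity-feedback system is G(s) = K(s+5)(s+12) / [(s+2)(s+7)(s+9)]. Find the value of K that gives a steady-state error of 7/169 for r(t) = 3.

150

The open loop has no poles at the origin → type 0 system.
K_p = lim_{s→0} G(s) = K·5·12 / (2·7·9) = (10/21)·K.
e_ss = 3/(1 + K_p) = 7/169 ⇒ 1 + (10/21)·K = 507/7 ⇒ K = 150.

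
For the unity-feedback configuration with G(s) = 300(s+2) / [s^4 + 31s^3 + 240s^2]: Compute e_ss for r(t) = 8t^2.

The denominator has no term below 240s^2 — 2 poles at s=0, type 2.
K_a = lim_{s→0} s^2·G(s) = 300·2 / 240 = 2.5.
r(t) = 8t^2 gives R(s) = 16/s^3.
e_ss = 16/K_a = 16/2.5 = 6.4.

6.4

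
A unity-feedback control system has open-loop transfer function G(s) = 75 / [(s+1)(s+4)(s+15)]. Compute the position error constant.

1.25

No free integrators in G(s): this is a type 0 system.
K_p = lim_{s→0} G(s) = 75 / (1·4·15) = 1.25.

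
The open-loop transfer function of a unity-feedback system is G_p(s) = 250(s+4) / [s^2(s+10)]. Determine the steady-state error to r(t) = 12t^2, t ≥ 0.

0.24

System type = 2 (two poles at s=0).
K_a = lim_{s→0} s^2·G_p(s) = 250·4 / (10) = 100.
r(t) = 12t^2 gives R(s) = 24/s^3.
e_ss = 24/K_a = 24/100 = 0.24.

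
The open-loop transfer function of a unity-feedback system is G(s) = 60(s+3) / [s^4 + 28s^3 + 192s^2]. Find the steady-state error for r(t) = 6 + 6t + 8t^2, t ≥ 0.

256/15

Lowest-order denominator term is 192s^2, so the open loop has 2 poles at the origin → type 2 system. Treating each term separately:
  • 6: tracked with zero error.
  • 6t: tracked with zero error.
  • 8t^2: e_ss = 16/K_a with K_a=0.9375 → 256/15.
Total e_ss = 256/15.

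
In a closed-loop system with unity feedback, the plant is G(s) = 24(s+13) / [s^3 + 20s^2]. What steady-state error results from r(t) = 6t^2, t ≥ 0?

Lowest-order denominator term is 20s^2, so the open loop has 2 poles at the origin → type 2 system.
K_a = lim_{s→0} s^2·G(s) = 24·13 / 20 = 15.6.
r(t) = 6t^2 gives R(s) = 12/s^3.
e_ss = 12/K_a = 12/15.6 = 10/13.

10/13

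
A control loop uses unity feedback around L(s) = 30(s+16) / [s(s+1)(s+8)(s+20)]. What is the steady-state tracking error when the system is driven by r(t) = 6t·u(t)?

L(s) has one factor of s in the denominator, so the system is type 1.
K_v = lim_{s→0} s·L(s) = 30·16 / (1·8·20) = 3.
e_ss = 6/K_v = 6/3 = 2.

2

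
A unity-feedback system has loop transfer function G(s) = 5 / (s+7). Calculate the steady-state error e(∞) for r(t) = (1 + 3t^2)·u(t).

No free integrators in G(s): this is a type 0 system. Treating each term separately:
  • 1: e_ss = 1/(1+K_p) with K_p=5/7 → 7/12.
  • 3t^2: a type-0 system cannot track it, e_ss → ∞.
The unbounded component dominates.

infinity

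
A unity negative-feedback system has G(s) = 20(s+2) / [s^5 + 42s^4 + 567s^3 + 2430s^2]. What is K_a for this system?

4/243

The denominator has no term below 2430s^2 — 2 poles at s=0, type 2.
K_a = lim_{s→0} s^2·G(s) = 20·2 / 2430 = 4/243.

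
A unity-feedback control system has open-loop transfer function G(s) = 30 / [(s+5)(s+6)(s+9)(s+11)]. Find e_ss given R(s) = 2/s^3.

infinity

The open loop has no poles at the origin → type 0 system.
For a type-0 system K_a = 0, so e_ss to a parabolic input is unbounded.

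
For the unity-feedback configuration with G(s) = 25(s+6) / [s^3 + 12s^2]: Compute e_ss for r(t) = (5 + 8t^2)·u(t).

The denominator has no term below 12s^2 — 2 poles at s=0, type 2. Taking each input component in turn:
  • 5: tracked with zero error.
  • 8t^2: e_ss = 16/K_a with K_a=12.5 → 1.28.
Total e_ss = 1.28.

1.28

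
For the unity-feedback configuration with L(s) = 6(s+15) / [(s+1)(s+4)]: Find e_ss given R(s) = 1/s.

System type = 0 (no poles at s=0).
K_p = lim_{s→0} L(s) = 6·15 / (1·4) = 22.5.
e_ss = 1/(1 + K_p) = 1/23.5 = 2/47.

2/47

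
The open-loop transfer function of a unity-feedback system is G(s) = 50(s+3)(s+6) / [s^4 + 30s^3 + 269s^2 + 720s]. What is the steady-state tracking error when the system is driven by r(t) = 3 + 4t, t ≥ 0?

Lowest-order denominator term is 720s, so the open loop has 1 pole at the origin → type 1 system. Taking each input component in turn:
  • 3: tracked with zero error.
  • 4t: e_ss = 4/K_v with K_v=1.25 → 3.2.
Total e_ss = 3.2.

3.2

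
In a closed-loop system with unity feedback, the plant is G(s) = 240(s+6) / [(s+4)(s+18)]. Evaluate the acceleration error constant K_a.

The open loop has no poles at the origin → type 0 system.
K_a = lim_{s→0} s^2·G(s) = 0 (the extra factor of s kills the finite limit).

0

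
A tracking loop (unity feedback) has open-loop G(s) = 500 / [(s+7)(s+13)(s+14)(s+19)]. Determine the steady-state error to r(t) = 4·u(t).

The open loop has no poles at the origin → type 0 system.
K_p = lim_{s→0} G(s) = 500 / (7·13·14·19) = 250/12103.
e_ss = 4/(1 + K_p) = 4/(12353/12103) = 48412/12353.

48412/12353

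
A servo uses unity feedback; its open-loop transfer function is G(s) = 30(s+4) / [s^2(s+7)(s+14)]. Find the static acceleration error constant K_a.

Two free integrators in G(s): this is a type 2 system.
K_a = lim_{s→0} s^2·G(s) = 30·4 / (7·14) = 60/49.

60/49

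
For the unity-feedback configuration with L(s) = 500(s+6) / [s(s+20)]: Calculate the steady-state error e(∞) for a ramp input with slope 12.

L(s) has one factor of s in the denominator, so the system is type 1.
K_v = lim_{s→0} s·L(s) = 500·6 / (20) = 150.
e_ss = 12/K_v = 12/150 = 0.08.

0.08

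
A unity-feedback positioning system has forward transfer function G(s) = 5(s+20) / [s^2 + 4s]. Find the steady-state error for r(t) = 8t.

0.32

Lowest-order denominator term is 4s, so the open loop has 1 pole at the origin → type 1 system.
K_v = lim_{s→0} s·G(s) = 5·20 / 4 = 25.
e_ss = 8/K_v = 8/25 = 0.32.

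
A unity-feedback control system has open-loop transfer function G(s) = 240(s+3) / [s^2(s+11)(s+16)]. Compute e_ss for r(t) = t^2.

22/45

Two free integrators in G(s): this is a type 2 system.
K_a = lim_{s→0} s^2·G(s) = 240·3 / (11·16) = 45/11.
r(t) = t^2 gives R(s) = 2/s^3.
e_ss = 2/K_a = 2/(45/11) = 22/45.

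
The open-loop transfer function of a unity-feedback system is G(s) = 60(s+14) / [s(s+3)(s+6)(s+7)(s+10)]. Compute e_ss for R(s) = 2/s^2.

3

One free integrator in G(s): this is a type 1 system.
K_v = lim_{s→0} s·G(s) = 60·14 / (3·6·7·10) = 2/3.
e_ss = 2/K_v = 2/(2/3) = 3.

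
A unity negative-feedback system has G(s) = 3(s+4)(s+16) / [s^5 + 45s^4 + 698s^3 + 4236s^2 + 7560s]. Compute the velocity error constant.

The denominator has no term below 7560s — 1 pole at s=0, type 1.
K_v = lim_{s→0} s·G(s) = 3·4·16 / 7560 = 8/315.

8/315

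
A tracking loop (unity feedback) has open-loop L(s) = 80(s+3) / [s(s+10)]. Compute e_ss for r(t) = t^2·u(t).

L(s) has one factor of s in the denominator, so the system is type 1.
For a type-1 system K_a = 0, so e_ss to a parabolic input is unbounded.

infinity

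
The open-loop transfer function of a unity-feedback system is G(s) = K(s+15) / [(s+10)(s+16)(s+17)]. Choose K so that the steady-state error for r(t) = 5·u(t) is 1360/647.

G(s) has no factors of s in the denominator, so the system is type 0.
K_p = lim_{s→0} G(s) = K·15 / (10·16·17) = (3/544)·K.
e_ss = 5/(1 + K_p) = 1360/647 ⇒ 1 + (3/544)·K = 647/272 ⇒ K = 250.

250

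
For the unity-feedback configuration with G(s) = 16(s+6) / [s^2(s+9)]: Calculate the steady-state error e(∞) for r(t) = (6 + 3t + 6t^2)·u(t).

1.125

System type = 2 (two poles at s=0). By superposition:
  • 6: tracked with zero error.
  • 3t: tracked with zero error.
  • 6t^2: e_ss = 12/K_a with K_a=32/3 → 1.125.
Total e_ss = 1.125.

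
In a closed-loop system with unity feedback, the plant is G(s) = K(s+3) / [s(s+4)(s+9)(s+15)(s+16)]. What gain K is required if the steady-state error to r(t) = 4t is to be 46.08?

250

G(s) has one factor of s in the denominator, so the system is type 1.
K_v = lim_{s→0} s·G(s) = K·3 / (4·9·15·16) = (1/2880)·K.
e_ss = 4/K_v = 46.08 ⇒ K_v = 25/288 ⇒ K = (25/288)/(1/2880) = 250.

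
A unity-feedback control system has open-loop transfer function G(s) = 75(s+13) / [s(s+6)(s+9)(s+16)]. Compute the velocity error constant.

System type = 1 (one pole at s=0).
K_v = lim_{s→0} s·G(s) = 75·13 / (6·9·16) = 325/288.

325/288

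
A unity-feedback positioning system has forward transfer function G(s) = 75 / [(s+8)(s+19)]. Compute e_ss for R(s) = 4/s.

No free integrators in G(s): this is a type 0 system.
K_p = lim_{s→0} G(s) = 75 / (8·19) = 75/152.
e_ss = 4/(1 + K_p) = 4/(227/152) = 608/227.

608/227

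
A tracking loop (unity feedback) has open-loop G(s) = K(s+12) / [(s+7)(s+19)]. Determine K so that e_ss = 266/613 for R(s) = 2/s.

40

System type = 0 (no poles at s=0).
K_p = lim_{s→0} G(s) = K·12 / (7·19) = (12/133)·K.
e_ss = 2/(1 + K_p) = 266/613 ⇒ 1 + (12/133)·K = 613/133 ⇒ K = 40.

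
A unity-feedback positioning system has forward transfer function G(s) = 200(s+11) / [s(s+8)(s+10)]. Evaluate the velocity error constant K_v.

G(s) has one factor of s in the denominator, so the system is type 1.
K_v = lim_{s→0} s·G(s) = 200·11 / (8·10) = 27.5.

27.5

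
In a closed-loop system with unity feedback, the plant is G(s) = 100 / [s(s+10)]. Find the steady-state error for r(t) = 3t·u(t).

0.3

System type = 1 (one pole at s=0).
K_v = lim_{s→0} s·G(s) = 100 / (10) = 10.
e_ss = 3/K_v = 3/10 = 0.3.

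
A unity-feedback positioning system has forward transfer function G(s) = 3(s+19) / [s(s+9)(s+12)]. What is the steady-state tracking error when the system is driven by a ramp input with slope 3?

108/19

One free integrator in G(s): this is a type 1 system.
K_v = lim_{s→0} s·G(s) = 3·19 / (9·12) = 19/36.
e_ss = 3/K_v = 3/(19/36) = 108/19.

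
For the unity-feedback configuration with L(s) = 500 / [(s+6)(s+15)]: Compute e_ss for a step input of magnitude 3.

The open loop has no poles at the origin → type 0 system.
K_p = lim_{s→0} L(s) = 500 / (6·15) = 50/9.
e_ss = 3/(1 + K_p) = 3/(59/9) = 27/59.

27/59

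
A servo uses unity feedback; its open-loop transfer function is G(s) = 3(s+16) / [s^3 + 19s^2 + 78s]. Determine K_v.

Factoring s from the denominator leaves a polynomial with constant term 78, so the system is type 1.
K_v = lim_{s→0} s·G(s) = 3·16 / 78 = 8/13.

8/13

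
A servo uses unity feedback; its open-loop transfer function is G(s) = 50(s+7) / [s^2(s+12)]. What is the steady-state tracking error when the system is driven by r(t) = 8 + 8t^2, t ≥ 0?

96/175

G(s) has two factors of s in the denominator, so the system is type 2. By superposition:
  • 8: tracked with zero error.
  • 8t^2: e_ss = 16/K_a with K_a=175/6 → 96/175.
Total e_ss = 96/175.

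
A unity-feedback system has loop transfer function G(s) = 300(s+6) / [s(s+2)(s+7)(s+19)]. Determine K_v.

The open loop has one pole at the origin → type 1 system.
K_v = lim_{s→0} s·G(s) = 300·6 / (2·7·19) = 900/133.

900/133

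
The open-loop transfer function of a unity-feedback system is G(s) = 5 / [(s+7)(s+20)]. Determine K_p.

No free integrators in G(s): this is a type 0 system.
K_p = lim_{s→0} G(s) = 5 / (7·20) = 1/28.

1/28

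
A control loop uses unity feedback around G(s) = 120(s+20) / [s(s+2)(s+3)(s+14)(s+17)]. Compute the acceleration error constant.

0

The open loop has one pole at the origin → type 1 system.
K_a = lim_{s→0} s^2·G(s) = 0 (the extra factor of s kills the finite limit).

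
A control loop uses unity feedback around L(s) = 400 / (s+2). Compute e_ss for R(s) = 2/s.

2/201

System type = 0 (no poles at s=0).
K_p = lim_{s→0} L(s) = 400 / (2) = 200.
e_ss = 2/(1 + K_p) = 2/201.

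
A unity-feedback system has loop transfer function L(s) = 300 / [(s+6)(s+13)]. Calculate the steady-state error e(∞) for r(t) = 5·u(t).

L(s) has no factors of s in the denominator, so the system is type 0.
K_p = lim_{s→0} L(s) = 300 / (6·13) = 50/13.
e_ss = 5/(1 + K_p) = 5/(63/13) = 65/63.

65/63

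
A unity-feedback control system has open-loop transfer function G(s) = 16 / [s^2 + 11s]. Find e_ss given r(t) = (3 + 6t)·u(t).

Factoring s from the denominator leaves a polynomial with constant term 11, so the system is type 1. By superposition:
  • 3: tracked with zero error.
  • 6t: e_ss = 6/K_v with K_v=16/11 → 4.125.
Total e_ss = 4.125.

4.125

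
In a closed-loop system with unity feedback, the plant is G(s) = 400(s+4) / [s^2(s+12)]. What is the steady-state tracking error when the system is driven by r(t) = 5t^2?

0.075

G(s) has two factors of s in the denominator, so the system is type 2.
K_a = lim_{s→0} s^2·G(s) = 400·4 / (12) = 400/3.
r(t) = 5t^2 gives R(s) = 10/s^3.
e_ss = 10/K_a = 10/(400/3) = 0.075.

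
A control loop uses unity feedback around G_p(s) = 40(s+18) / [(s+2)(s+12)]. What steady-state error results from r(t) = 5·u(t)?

5/31

G_p(s) has no factors of s in the denominator, so the system is type 0.
K_p = lim_{s→0} G_p(s) = 40·18 / (2·12) = 30.
e_ss = 5/(1 + K_p) = 5/31.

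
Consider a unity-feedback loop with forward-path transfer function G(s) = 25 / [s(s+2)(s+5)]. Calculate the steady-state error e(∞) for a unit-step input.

0

G(s) has one factor of s in the denominator, so the system is type 1.
A type-1 system has K_p = ∞, so it tracks a step input with zero steady-state error.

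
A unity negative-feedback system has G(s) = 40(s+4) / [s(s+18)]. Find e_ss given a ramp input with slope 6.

0.675

G(s) has one factor of s in the denominator, so the system is type 1.
K_v = lim_{s→0} s·G(s) = 40·4 / (18) = 80/9.
e_ss = 6/K_v = 6/(80/9) = 0.675.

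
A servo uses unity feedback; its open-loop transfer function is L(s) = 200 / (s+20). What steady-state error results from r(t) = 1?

1/11

The open loop has no poles at the origin → type 0 system.
K_p = lim_{s→0} L(s) = 200 / (20) = 10.
e_ss = 1/(1 + K_p) = 1/11.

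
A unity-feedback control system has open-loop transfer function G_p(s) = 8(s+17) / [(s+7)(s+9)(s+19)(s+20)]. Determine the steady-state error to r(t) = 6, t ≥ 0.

35910/6019

The open loop has no poles at the origin → type 0 system.
K_p = lim_{s→0} G_p(s) = 8·17 / (7·9·19·20) = 34/5985.
e_ss = 6/(1 + K_p) = 6/(6019/5985) = 35910/6019.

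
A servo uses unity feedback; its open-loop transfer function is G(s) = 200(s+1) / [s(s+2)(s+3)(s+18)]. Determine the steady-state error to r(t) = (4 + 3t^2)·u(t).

One free integrator in G(s): this is a type 1 system. Taking each input component in turn:
  • 4: tracked with zero error.
  • 3t^2: a type-1 system cannot track it, e_ss → ∞.
The unbounded component dominates.

infinity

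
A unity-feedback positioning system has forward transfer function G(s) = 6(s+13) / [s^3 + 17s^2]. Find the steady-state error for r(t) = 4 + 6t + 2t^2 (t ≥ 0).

Lowest-order denominator term is 17s^2, so the open loop has 2 poles at the origin → type 2 system. By superposition:
  • 4: tracked with zero error.
  • 6t: tracked with zero error.
  • 2t^2: e_ss = 4/K_a with K_a=78/17 → 34/39.
Total e_ss = 34/39.

34/39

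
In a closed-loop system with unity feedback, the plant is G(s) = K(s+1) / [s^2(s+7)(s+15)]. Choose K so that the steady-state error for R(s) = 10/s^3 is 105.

System type = 2 (two poles at s=0).
K_a = lim_{s→0} s^2·G(s) = K·1 / (7·15) = (1/105)·K.
e_ss = 10/K_a = 105 ⇒ K_a = 2/21 ⇒ K = (2/21)/(1/105) = 10.

10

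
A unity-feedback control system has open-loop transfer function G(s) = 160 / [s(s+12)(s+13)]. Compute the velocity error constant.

40/39

The open loop has one pole at the origin → type 1 system.
K_v = lim_{s→0} s·G(s) = 160 / (12·13) = 40/39.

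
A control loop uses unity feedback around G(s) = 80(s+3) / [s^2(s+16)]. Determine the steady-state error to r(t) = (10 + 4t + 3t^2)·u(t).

The open loop has two poles at the origin → type 2 system. By superposition:
  • 10: tracked with zero error.
  • 4t: tracked with zero error.
  • 3t^2: e_ss = 6/K_a with K_a=15 → 0.4.
Total e_ss = 0.4.

0.4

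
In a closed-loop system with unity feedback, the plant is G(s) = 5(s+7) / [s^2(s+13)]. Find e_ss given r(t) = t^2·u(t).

26/35

Two free integrators in G(s): this is a type 2 system.
K_a = lim_{s→0} s^2·G(s) = 5·7 / (13) = 35/13.
r(t) = t^2 gives R(s) = 2/s^3.
e_ss = 2/K_a = 2/(35/13) = 26/35.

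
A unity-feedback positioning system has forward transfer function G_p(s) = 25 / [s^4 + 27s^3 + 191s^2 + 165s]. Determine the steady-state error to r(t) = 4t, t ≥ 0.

Factoring s from the denominator leaves a polynomial with constant term 165, so the system is type 1.
K_v = lim_{s→0} s·G_p(s) = 25 / 165 = 5/33.
e_ss = 4/K_v = 4/(5/33) = 26.4.

26.4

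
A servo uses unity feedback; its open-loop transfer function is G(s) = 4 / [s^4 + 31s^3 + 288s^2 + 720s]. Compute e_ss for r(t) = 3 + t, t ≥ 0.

180

The denominator has no term below 720s — 1 pole at s=0, type 1. Taking each input component in turn:
  • 3: tracked with zero error.
  • t: e_ss = 1/K_v with K_v=1/180 → 180.
Total e_ss = 180.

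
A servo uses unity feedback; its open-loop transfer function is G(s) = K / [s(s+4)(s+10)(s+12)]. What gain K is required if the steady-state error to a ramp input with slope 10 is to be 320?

System type = 1 (one pole at s=0).
K_v = lim_{s→0} s·G(s) = K / (4·10·12) = (1/480)·K.
e_ss = 10/K_v = 320 ⇒ K_v = 1/32 ⇒ K = (1/32)/(1/480) = 15.

15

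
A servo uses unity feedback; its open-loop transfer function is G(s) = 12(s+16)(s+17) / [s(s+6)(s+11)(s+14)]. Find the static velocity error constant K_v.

G(s) has one factor of s in the denominator, so the system is type 1.
K_v = lim_{s→0} s·G(s) = 12·16·17 / (6·11·14) = 272/77.

272/77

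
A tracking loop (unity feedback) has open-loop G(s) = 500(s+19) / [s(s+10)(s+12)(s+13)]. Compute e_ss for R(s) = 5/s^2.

G(s) has one factor of s in the denominator, so the system is type 1.
K_v = lim_{s→0} s·G(s) = 500·19 / (10·12·13) = 475/78.
e_ss = 5/K_v = 5/(475/78) = 78/95.

78/95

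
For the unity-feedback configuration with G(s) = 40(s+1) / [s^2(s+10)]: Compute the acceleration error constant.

Two free integrators in G(s): this is a type 2 system.
K_a = lim_{s→0} s^2·G(s) = 40·1 / (10) = 4.

4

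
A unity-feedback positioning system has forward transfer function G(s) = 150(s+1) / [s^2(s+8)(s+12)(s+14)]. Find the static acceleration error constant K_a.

Two free integrators in G(s): this is a type 2 system.
K_a = lim_{s→0} s^2·G(s) = 150·1 / (8·12·14) = 25/224.

25/224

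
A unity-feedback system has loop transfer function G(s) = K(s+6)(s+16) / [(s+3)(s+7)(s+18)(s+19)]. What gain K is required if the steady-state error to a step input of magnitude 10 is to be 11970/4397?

G(s) has no factors of s in the denominator, so the system is type 0.
K_p = lim_{s→0} G(s) = K·6·16 / (3·7·18·19) = (16/1197)·K.
e_ss = 10/(1 + K_p) = 11970/4397 ⇒ 1 + (16/1197)·K = 4397/1197 ⇒ K = 200.

200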